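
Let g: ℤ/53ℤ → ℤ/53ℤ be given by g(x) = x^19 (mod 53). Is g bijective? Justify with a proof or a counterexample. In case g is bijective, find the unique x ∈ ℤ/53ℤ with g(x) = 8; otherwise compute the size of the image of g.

31

Since 53 is prime, the nonzero elements of ℤ/53ℤ form a cyclic group of order 52.
As gcd(19, 52) = 1, raising to the 19th power is a bijection on this group: if a^19 ≡ b^19 then (ab^{−1})^19 = 1, and the only element of order dividing gcd(19, 52) = 1 is 1, so a = b.
With g(0) = 0 this makes g injective on all of ℤ/53ℤ, hence bijective (finite equal-size domain and codomain). In particular g is bijective.
Since g is bijective, we find the preimage of 8. The inverse of x ↦ x^19 on (ℤ/53ℤ)^× is x ↦ x^11, because 19·11 = 209 = 4·52 + 1 ≡ 1 (mod 52) and x^{52} = 1 for x ≠ 0 (Fermat). So g⁻¹(8) = 8^11 mod 53.
Repeated squaring mod 53: 8^1 ≡ 8, 8^2 ≡ 8² = 64 ≡ 11, 8^4 ≡ 11² = 121 ≡ 15, 8^8 ≡ 15² = 225 ≡ 13. Since 11 = 8 + 2 + 1, 8^11 ≡ 13·11·8: 13·11 = 143 ≡ 37, then 37·8 = 296 ≡ 31. So 8^11 ≡ 31 (mod 53).
Hence g⁻¹(8) = 31.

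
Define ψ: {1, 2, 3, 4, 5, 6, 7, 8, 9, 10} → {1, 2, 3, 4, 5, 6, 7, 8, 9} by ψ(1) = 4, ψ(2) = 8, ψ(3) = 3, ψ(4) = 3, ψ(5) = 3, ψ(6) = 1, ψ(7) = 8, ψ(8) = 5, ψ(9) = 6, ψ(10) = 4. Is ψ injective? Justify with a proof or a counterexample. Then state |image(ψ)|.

ψ(3) = 3 = ψ(4) with 3 ≠ 4, so ψ is not injective.
The image of ψ is {1, 3, 4, 5, 6, 8}, which has 6 elements.

6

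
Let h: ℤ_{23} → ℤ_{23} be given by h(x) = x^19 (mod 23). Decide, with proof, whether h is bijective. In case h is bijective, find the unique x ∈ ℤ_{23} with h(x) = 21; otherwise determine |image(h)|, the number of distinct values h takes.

10

Since 23 is prime, the nonzero elements of ℤ_{23} form a cyclic group of order 22.
As gcd(19, 22) = 1, raising to the 19th power is a bijection on this group: if s^19 ≡ t^19 then (st^{−1})^19 = 1, and the only element of order dividing gcd(19, 22) = 1 is 1, so s = t.
With h(0) = 0 this makes h injective on all of ℤ_{23}, hence bijective (finite equal-size domain and codomain). In particular h is bijective.
Since h is bijective, we find the preimage of 21. The inverse of x ↦ x^19 on (ℤ_{23})^× is x ↦ x^7, because 19·7 = 133 = 6·22 + 1 ≡ 1 (mod 22) and x^{22} = 1 for x ≠ 0 (Fermat). So h⁻¹(21) = 21^7 mod 23.
Repeated squaring mod 23: 21^1 ≡ 21, 21^2 ≡ 21² = 441 ≡ 4, 21^4 ≡ 4² = 16. Since 7 = 4 + 2 + 1, 21^7 ≡ 16·4·21: 16·4 = 64 ≡ 18, then 18·21 = 378 ≡ 10. So 21^7 ≡ 10 (mod 23).
Hence h⁻¹(21) = 10.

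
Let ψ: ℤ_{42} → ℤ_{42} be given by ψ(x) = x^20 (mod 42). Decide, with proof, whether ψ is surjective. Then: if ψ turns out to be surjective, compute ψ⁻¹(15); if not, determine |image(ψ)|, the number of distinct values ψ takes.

16

ψ(4): Repeated squaring mod 42: 4^1 ≡ 4, 4^2 ≡ 4² = 16, 4^4 ≡ 16² = 256 ≡ 4, 4^8 ≡ 4² = 16, 4^16 ≡ 16² = 256 ≡ 4. Since 20 = 16 + 4, 4^20 ≡ 4·4: 4·4 = 16. So 4^20 ≡ 16 (mod 42).
ψ(10): Repeated squaring mod 42: 10^1 ≡ 10, 10^2 ≡ 10² = 100 ≡ 16, 10^4 ≡ 16² = 256 ≡ 4, 10^8 ≡ 4² = 16, 10^16 ≡ 16² = 256 ≡ 4. Since 20 = 16 + 4, 10^20 ≡ 4·4: 4·4 = 16. So 10^20 ≡ 16 (mod 42).
So ψ(4) = ψ(10) = 16 while 4 ≠ 10, so ψ is not injective.
A non-injective map from the 42-element set ℤ_{42} to itself takes at most 41 distinct values, so it cannot be surjective. So ψ is not surjective.
Since ψ is not surjective, we determine |image(ψ)|. Computing x^20 mod 42 for each x (by repeated squaring, reducing mod 42 at every step), the values ψ(0), ψ(1), …, ψ(41) are: 0, 1, 4, 9, 16, 25, 36, 7, 22, 39, 16, 37, 18, 1, 28, 15, 4, 37, 30, 25, 22, 21, 22, 25, 30, 37, 4, 15, 28, 1, 18, 37, 16, 39, 22, 7, 36, 25, 16, 9, 4, 1.
The distinct values are {0, 1, 4, 7, 9, 15, 16, 18, 21, 22, 25, 28, 30, 36, 37, 39}; there are 16 of them.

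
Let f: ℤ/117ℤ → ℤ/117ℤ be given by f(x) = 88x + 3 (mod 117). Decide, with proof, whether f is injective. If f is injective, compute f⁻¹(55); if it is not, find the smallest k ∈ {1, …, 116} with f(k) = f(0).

Suppose f(x_1) = f(x_2) in ℤ/117ℤ. Then 88x_1 + 3 ≡ 88x_2 + 3 (mod 117), therefore 88(x_1 − x_2) ≡ 0 (mod 117).
Since gcd(88, 117) = 1, 88 is invertible modulo 117, therefore x_1 − x_2 ≡ 0 (mod 117), i.e. x_1 = x_2.
Therefore f is injective.
We now compute 88⁻¹ mod 117 explicitly. Euclid's algorithm: 117 = 1·88 + 29, 88 = 3·29 + 1; back-substituting gives 1 = 4·88 − 3·117, so 88⁻¹ ≡ 4 (mod 117).
Since f is injective, we find f⁻¹(55): we need 88x ≡ 55 − 3 ≡ 52 (mod 117). Using 88⁻¹ = 4: x ≡ 4·52 = 208 = 1·117 + 91, so x = 91.
Check: f(91) = 88·91 + 3 = 8011 = 68·117 + 55 ≡ 55 (mod 117).

91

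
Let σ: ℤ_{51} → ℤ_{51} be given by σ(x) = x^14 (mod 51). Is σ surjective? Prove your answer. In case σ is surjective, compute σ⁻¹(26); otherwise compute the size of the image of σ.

18

σ(7): Repeated squaring mod 51: 7^1 ≡ 7, 7^2 ≡ 7² = 49, 7^4 ≡ 49² = 2401 ≡ 4, 7^8 ≡ 4² = 16. Since 14 = 8 + 4 + 2, 7^14 ≡ 16·4·49: 16·4 = 64 ≡ 13, then 13·49 = 637 ≡ 25. So 7^14 ≡ 25 (mod 51).
σ(10): Repeated squaring mod 51: 10^1 ≡ 10, 10^2 ≡ 10² = 100 ≡ 49, 10^4 ≡ 49² = 2401 ≡ 4, 10^8 ≡ 4² = 16. Since 14 = 8 + 4 + 2, 10^14 ≡ 16·4·49: 16·4 = 64 ≡ 13, then 13·49 = 637 ≡ 25. So 10^14 ≡ 25 (mod 51).
So σ(7) = σ(10) = 25 while 7 ≠ 10, thus σ is not injective.
A non-injective map from the 51-element set ℤ_{51} to itself takes at most 50 distinct values, so it cannot be surjective. Therefore σ is not surjective.
Since σ is not surjective, we determine |image(σ)|. Computing x^14 mod 51 for each x (by repeated squaring, reducing mod 51 at every step), the values σ(0), σ(1), …, σ(50) are: 0, 1, 13, 36, 16, 49, 9, 25, 4, 21, 25, 43, 15, 16, 19, 30, 1, 34, 18, 13, 19, 33, 49, 43, 42, 4, 4, 42, 43, 49, 33, 19, 13, 18, 34, 1, 30, 19, 16, 15, 43, 25, 21, 4, 25, 9, 49, 16, 36, 13, 1.
The distinct values are {0, 1, 4, 9, 13, 15, 16, 18, 19, 21, 25, 30, 33, 34, 36, 42, 43, 49}; there are 18 of them.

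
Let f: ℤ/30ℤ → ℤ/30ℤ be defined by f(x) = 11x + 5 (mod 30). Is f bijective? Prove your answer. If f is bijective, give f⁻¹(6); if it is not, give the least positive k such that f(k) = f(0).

11

If f(u) = f(v), then 11u ≡ 11v (mod 30). Because gcd(11, 30) = 1, we may cancel 11 to get u ≡ v (mod 30).
We now compute 11⁻¹ mod 30 explicitly. Euclid's algorithm: 30 = 2·11 + 8, 11 = 1·8 + 3, 8 = 2·3 + 2, 3 = 1·2 + 1; back-substituting gives 1 = 11·11 − 4·30, so 11⁻¹ ≡ 11 (mod 30).
For any y ∈ ℤ/30ℤ, x = 11(y − 5) mod 30 satisfies f(x) = 11·11(y − 5) + 5 ≡ y (since 11·11 ≡ 1 mod 30). So every y has a preimage.
So f is bijective.
Since f is bijective, we compute f⁻¹(6): solve 11x + 5 ≡ 6 (mod 30), i.e. 11x ≡ 1 (mod 30).
Multiplying by 11⁻¹ = 11 gives x ≡ 11·1 = 11 ≡ 11 (mod 30).
Check: f(11) = 11·11 + 5 = 126 = 4·30 + 6 ≡ 6 (mod 30).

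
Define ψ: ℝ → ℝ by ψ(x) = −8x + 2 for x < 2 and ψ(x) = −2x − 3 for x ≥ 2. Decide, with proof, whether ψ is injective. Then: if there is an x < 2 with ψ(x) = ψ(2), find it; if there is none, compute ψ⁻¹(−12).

Both pieces are strictly decreasing (slopes −8 and −2), so each is injective on its own interval.
The left piece maps (−∞, 2) onto (−14, ∞); the right piece maps [2, ∞) onto (−∞, −7].
These images overlap. In particular ψ(2) = −7 (right piece), and solving −8x + 2 = −7 on the left piece gives x = 9/8 < 2.
So ψ(9/8) = ψ(2) with 9/8 ≠ 2, and ψ is not injective. This x = 9/8 is the requested value below 2.

9/8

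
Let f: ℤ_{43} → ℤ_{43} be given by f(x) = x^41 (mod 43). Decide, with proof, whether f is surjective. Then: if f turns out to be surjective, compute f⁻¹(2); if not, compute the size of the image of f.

22

Since 43 is prime, the nonzero elements of ℤ_{43} form a cyclic group of order 42.
As gcd(41, 42) = 1, raising to the 41st power is a bijection on this group: if u^41 ≡ v^41 then (uv^{−1})^41 = 1, and the only element of order dividing gcd(41, 42) = 1 is 1, so u = v.
With f(0) = 0 this makes f injective on all of ℤ_{43}, hence bijective (finite equal-size domain and codomain). In particular f is surjective.
Since f is surjective, we find the preimage of 2. The inverse of x ↦ x^41 on (ℤ_{43})^× is x ↦ x^41, because 41·41 = 1681 = 40·42 + 1 ≡ 1 (mod 42) and x^{42} = 1 for x ≠ 0 (Fermat). So f⁻¹(2) = 2^41 mod 43.
Repeated squaring mod 43: 2^1 ≡ 2, 2^2 ≡ 2² = 4, 2^4 ≡ 4² = 16, 2^8 ≡ 16² = 256 ≡ 41, 2^16 ≡ 41² = 1681 ≡ 4, 2^32 ≡ 4² = 16. Since 41 = 32 + 8 + 1, 2^41 ≡ 16·41·2: 16·41 = 656 ≡ 11, then 11·2 = 22. So 2^41 ≡ 22 (mod 43).
Hence f⁻¹(2) = 22.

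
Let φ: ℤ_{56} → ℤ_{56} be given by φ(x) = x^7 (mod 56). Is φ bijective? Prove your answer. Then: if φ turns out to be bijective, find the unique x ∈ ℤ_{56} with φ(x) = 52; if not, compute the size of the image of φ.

φ(0) = 0^7 = 0.
φ(14): Repeated squaring mod 56: 14^1 ≡ 14, 14^2 ≡ 14² = 196 ≡ 28, 14^4 ≡ 28² = 784 ≡ 0. Since 7 = 4 + 2 + 1, 14^7 ≡ 0·28·14: 0·28 = 0, then 0·14 = 0. So 14^7 ≡ 0 (mod 56).
So φ(0) = φ(14) = 0 while 0 ≠ 14, hence φ is not injective, hence not bijective.
Since φ is not bijective, we determine |image(φ)|. Computing x^7 mod 56 for each x (by repeated squaring, reducing mod 56 at every step), the values φ(0), φ(1), …, φ(55) are: 0, 1, 16, 3, 32, 5, 48, 7, 8, 9, 24, 11, 40, 13, 0, 15, 16, 17, 32, 19, 48, 21, 8, 23, 24, 25, 40, 27, 0, 29, 16, 31, 32, 33, 48, 35, 8, 37, 24, 39, 40, 41, 0, 43, 16, 45, 32, 47, 48, 49, 8, 51, 24, 53, 40, 55.
The distinct values are {0, 1, 3, 5, 7, 8, 9, 11, 13, 15, 16, 17, 19, 21, 23, 24, 25, 27, 29, 31, 32, 33, 35, 37, 39, 40, 41, 43, 45, 47, 48, 49, 51, 53, 55}; there are 35 of them.

35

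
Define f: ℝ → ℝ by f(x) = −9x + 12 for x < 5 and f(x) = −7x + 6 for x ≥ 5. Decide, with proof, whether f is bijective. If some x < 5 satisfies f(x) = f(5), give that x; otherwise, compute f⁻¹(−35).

Both pieces are strictly decreasing (slopes −9 and −7), so each is injective on its own interval.
The left piece maps (−∞, 5) onto (−33, ∞); the right piece maps [5, ∞) onto (−∞, −29].
These images overlap. In particular f(5) = −29 (right piece), and solving −9x + 12 = −29 on the left piece gives x = 41/9 < 5.
So f(41/9) = f(5) with 41/9 ≠ 5, and f is not injective, hence not bijective. This x = 41/9 is the requested value below 5.

41/9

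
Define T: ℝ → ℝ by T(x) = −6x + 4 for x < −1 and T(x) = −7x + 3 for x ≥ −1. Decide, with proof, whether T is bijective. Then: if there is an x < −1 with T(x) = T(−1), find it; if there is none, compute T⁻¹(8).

Both pieces are strictly decreasing (slopes −6 and −7), so each is injective on its own interval.
The left piece maps (−∞, −1) onto (10, ∞); the right piece maps [−1, ∞) onto (−∞, 10].
Since 10 = 10, the images partition ℝ: T is injective and surjective, hence bijective.
Because the two images are disjoint, no x < −1 has T(x) = T(−1), so we compute T⁻¹(8): 8 lies in (−∞, 10], so solve −7x + 3 = 8: x = (8 − 3)/(−7) = −5/7.

-5/7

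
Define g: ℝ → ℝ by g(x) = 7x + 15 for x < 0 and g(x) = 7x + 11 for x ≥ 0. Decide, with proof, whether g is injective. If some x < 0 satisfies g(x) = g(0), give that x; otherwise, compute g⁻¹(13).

-4/7

Both pieces are strictly increasing (slopes 7 and 7), so each is injective on its own interval.
The left piece maps (−∞, 0) onto (−∞, 15); the right piece maps [0, ∞) onto [11, ∞).
These images overlap. In particular g(0) = 11 (right piece), and solving 7x + 15 = 11 on the left piece gives x = −4/7 < 0.
So g(−4/7) = g(0) with −4/7 ≠ 0, and g is not injective. This x = −4/7 is the requested value below 0.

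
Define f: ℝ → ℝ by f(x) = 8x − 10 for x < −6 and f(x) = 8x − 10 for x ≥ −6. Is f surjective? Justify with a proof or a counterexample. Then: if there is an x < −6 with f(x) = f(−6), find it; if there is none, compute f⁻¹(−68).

Both pieces are strictly increasing (slopes 8 and 8), so each is injective on its own interval.
The left piece maps (−∞, −6) onto (−∞, −58); the right piece maps [−6, ∞) onto [−58, ∞).
These images together cover ℝ, so f is surjective.
Because the two images are disjoint, no x < −6 has f(x) = f(−6), so we compute f⁻¹(−68): −68 lies in (−∞, −58), so solve 8x − 10 = −68: x = (−68 + 10)/8 = −29/4.

-29/4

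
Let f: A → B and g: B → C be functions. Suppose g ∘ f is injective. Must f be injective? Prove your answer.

injective

Suppose f(s) = f(t). Applying g: (g ∘ f)(s) = (g ∘ f)(t). Since g ∘ f is injective, s = t. Hence f is injective.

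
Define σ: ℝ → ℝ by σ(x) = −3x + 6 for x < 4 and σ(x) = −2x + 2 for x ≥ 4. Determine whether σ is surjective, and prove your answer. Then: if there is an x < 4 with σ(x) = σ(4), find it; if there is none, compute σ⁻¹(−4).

Both pieces are strictly decreasing (slopes −3 and −2), so each is injective on its own interval.
The left piece maps (−∞, 4) onto (−6, ∞); the right piece maps [4, ∞) onto (−∞, −6].
These images together cover ℝ, so σ is surjective.
Because the two images are disjoint, no x < 4 has σ(x) = σ(4), so we compute σ⁻¹(−4): −4 lies in (−6, ∞), so solve −3x + 6 = −4: x = (−4 − 6)/(−3) = 10/3.

10/3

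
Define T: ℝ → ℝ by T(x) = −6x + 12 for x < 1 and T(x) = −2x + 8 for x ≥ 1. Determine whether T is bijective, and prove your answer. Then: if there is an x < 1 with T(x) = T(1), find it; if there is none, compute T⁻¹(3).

Both pieces are strictly decreasing (slopes −6 and −2), so each is injective on its own interval.
The left piece maps (−∞, 1) onto (6, ∞); the right piece maps [1, ∞) onto (−∞, 6].
Since 6 = 6, the images partition ℝ: T is injective and surjective, hence bijective.
Because the two images are disjoint, no x < 1 has T(x) = T(1), so we compute T⁻¹(3): 3 lies in (−∞, 6], so solve −2x + 8 = 3: x = (3 − 8)/(−2) = 5/2.

5/2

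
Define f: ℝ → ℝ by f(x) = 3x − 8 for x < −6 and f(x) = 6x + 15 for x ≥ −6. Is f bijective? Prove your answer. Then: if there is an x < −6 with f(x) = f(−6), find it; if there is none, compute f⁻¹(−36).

Both pieces are strictly increasing (slopes 3 and 6), so each is injective on its own interval.
The left piece maps (−∞, −6) onto (−∞, −26); the right piece maps [−6, ∞) onto [−21, ∞).
The images leave a gap (−26 has no preimage), so f is not surjective, hence not bijective.
Because the two images are disjoint, no x < −6 has f(x) = f(−6), so we compute f⁻¹(−36): −36 lies in (−∞, −26), so solve 3x − 8 = −36: x = (−36 + 8)/3 = −28/3.

-28/3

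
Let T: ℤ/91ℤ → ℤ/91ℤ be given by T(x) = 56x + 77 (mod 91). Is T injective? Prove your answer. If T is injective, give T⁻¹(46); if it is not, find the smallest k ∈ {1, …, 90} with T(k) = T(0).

13

Recall that T is injective if T(s) = T(t) implies s = t.
We have gcd(56, 91) = 7 > 1. Taking s = 0 and t = 13: T(0) = 77 and T(13) = 56·13 + 77 = 805 ≡ 77 (mod 91).
So T(0) = T(13) while 0 ≠ 13, hence T is not injective.
Since T is not injective, we find the least positive k with T(k) = T(0): this means 56k ≡ 0 (mod 91), i.e. 91 ∣ 56k. Since gcd(56, 91) = 7, dividing through by 7 this holds exactly when 13 ∣ 8k, and as gcd(8, 13) = 1, exactly when 13 ∣ k.
The smallest positive such k is 13.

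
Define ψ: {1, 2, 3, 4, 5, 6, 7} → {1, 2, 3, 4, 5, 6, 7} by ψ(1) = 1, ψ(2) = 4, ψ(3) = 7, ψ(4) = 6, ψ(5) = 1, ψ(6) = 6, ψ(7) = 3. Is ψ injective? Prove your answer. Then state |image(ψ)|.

ψ(1) = 1 = ψ(5) with 1 ≠ 5, so ψ is not injective.
The image of ψ is {1, 3, 4, 6, 7}, which has 5 elements.

5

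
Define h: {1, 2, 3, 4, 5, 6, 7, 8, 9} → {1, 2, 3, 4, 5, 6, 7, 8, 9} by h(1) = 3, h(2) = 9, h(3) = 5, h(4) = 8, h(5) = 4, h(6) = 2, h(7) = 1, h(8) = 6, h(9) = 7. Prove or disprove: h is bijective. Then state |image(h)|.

The values 3, 9, 5, 8, 4, 2, 1, 6, 7 are a permutation of {1, 2, 3, 4, 5, 6, 7, 8, 9}: each element appears exactly once.
So h is injective and surjective, hence bijective.
The image of h is {1, 2, 3, 4, 5, 6, 7, 8, 9}, which has 9 elements.

9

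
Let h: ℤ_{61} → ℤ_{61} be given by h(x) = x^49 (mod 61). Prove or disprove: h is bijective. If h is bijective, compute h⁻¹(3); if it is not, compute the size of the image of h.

Since 61 is prime, the nonzero elements of ℤ_{61} form a cyclic group of order 60.
As gcd(49, 60) = 1, raising to the 49th power is a bijection on this group: if x_1^49 ≡ x_2^49 then (x_1x_2^{−1})^49 = 1, and the only element of order dividing gcd(49, 60) = 1 is 1, so x_1 = x_2.
With h(0) = 0 this makes h injective on all of ℤ_{61}, hence bijective (finite equal-size domain and codomain). In particular h is bijective.
Since h is bijective, we find the preimage of 3. The inverse of x ↦ x^49 on (ℤ_{61})^× is x ↦ x^49, because 49·49 = 2401 = 40·60 + 1 ≡ 1 (mod 60) and x^{60} = 1 for x ≠ 0 (Fermat). So h⁻¹(3) = 3^49 mod 61.
Repeated squaring mod 61: 3^1 ≡ 3, 3^2 ≡ 3² = 9, 3^4 ≡ 9² = 81 ≡ 20, 3^8 ≡ 20² = 400 ≡ 34, 3^16 ≡ 34² = 1156 ≡ 58, 3^32 ≡ 58² = 3364 ≡ 9. Since 49 = 32 + 16 + 1, 3^49 ≡ 9·58·3: 9·58 = 522 ≡ 34, then 34·3 = 102 ≡ 41. So 3^49 ≡ 41 (mod 61).
Hence h⁻¹(3) = 41.

41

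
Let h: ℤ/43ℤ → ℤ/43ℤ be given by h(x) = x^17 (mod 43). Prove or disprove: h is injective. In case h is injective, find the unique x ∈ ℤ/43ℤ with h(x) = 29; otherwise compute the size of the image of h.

Since 43 is prime, the nonzero elements of ℤ/43ℤ form a cyclic group of order 42.
As gcd(17, 42) = 1, raising to the 17th power is a bijection on this group: if x_1^17 ≡ x_2^17 then (x_1x_2^{−1})^17 = 1, and the only element of order dividing gcd(17, 42) = 1 is 1, so x_1 = x_2.
With h(0) = 0 this makes h injective on all of ℤ/43ℤ, hence bijective (finite equal-size domain and codomain). In particular h is injective.
Since h is injective, we find the preimage of 29. The inverse of x ↦ x^17 on (ℤ/43ℤ)^× is x ↦ x^5, because 17·5 = 85 = 2·42 + 1 ≡ 1 (mod 42) and x^{42} = 1 for x ≠ 0 (Fermat). So h⁻¹(29) = 29^5 mod 43.
Repeated squaring mod 43: 29^1 ≡ 29, 29^2 ≡ 29² = 841 ≡ 24, 29^4 ≡ 24² = 576 ≡ 17. Since 5 = 4 + 1, 29^5 ≡ 17·29: 17·29 = 493 ≡ 20. So 29^5 ≡ 20 (mod 43).
Hence h⁻¹(29) = 20.

20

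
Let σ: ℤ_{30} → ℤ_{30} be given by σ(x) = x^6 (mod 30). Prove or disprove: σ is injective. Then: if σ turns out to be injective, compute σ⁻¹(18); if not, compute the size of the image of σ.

σ(2): Repeated squaring mod 30: 2^1 ≡ 2, 2^2 ≡ 2² = 4, 2^4 ≡ 4² = 16. Since 6 = 4 + 2, 2^6 ≡ 16·4: 16·4 = 64 ≡ 4. So 2^6 ≡ 4 (mod 30).
σ(8): Repeated squaring mod 30: 8^1 ≡ 8, 8^2 ≡ 8² = 64 ≡ 4, 8^4 ≡ 4² = 16. Since 6 = 4 + 2, 8^6 ≡ 16·4: 16·4 = 64 ≡ 4. So 8^6 ≡ 4 (mod 30).
So σ(2) = σ(8) = 4 while 2 ≠ 8, hence σ is not injective.
Since σ is not injective, we determine |image(σ)|. Computing x^6 mod 30 for each x (by repeated squaring, reducing mod 30 at every step), the values σ(0), σ(1), …, σ(29) are: 0, 1, 4, 9, 16, 25, 6, 19, 4, 21, 10, 1, 24, 19, 16, 15, 16, 19, 24, 1, 10, 21, 4, 19, 6, 25, 16, 9, 4, 1.
The distinct values are {0, 1, 4, 6, 9, 10, 15, 16, 19, 21, 24, 25}; there are 12 of them.

12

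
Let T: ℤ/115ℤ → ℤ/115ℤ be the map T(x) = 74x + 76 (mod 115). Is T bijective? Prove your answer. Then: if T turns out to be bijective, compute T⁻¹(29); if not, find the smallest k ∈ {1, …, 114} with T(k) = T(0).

32

Recall: T is injective if T(x_1) = T(x_2) implies x_1 = x_2.
If T(x_1) = T(x_2), then 74x_1 ≡ 74x_2 (mod 115). Because gcd(74, 115) = 1, we may cancel 74 to get x_1 ≡ x_2 (mod 115).
We now compute 74⁻¹ mod 115 explicitly. Euclid's algorithm: 115 = 1·74 + 41, 74 = 1·41 + 33, 41 = 1·33 + 8, 33 = 4·8 + 1; back-substituting gives 1 = 14·74 − 9·115, so 74⁻¹ ≡ 14 (mod 115).
For any y ∈ ℤ/115ℤ, x = 14(y − 76) mod 115 satisfies T(x) = 74·14(y − 76) + 76 ≡ y (since 74·14 ≡ 1 mod 115). So every y has a preimage.
Hence T is bijective.
Since T is bijective, we compute T⁻¹(29): solve 74x + 76 ≡ 29 (mod 115), i.e. 74x ≡ 68 (mod 115).
Multiplying by 74⁻¹ = 14 gives x ≡ 14·68 = 952 = 8·115 + 32 ≡ 32 (mod 115).
Check: T(32) = 74·32 + 76 = 2444 = 21·115 + 29 ≡ 29 (mod 115).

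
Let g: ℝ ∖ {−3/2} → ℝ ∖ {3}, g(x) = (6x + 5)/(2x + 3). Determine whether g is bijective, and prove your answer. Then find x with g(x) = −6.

Suppose g(x_1) = g(x_2). Cross-multiplying: (6x_1 + 5)(2x_2 + 3) = (6x_2 + 5)(2x_1 + 3).
Expanding both sides and cancelling the symmetric terms leaves 8·(x_1 − x_2) = 0. Since 8 ≠ 0, x_1 = x_2. Hence g is injective.
For any y ≠ 3, solving y(2x + 3) = 6x + 5 for x gives a well-defined x ≠ −3/2. So g is surjective.
Thus g is bijective.
Solving g(x) = −6: cross-multiplying gives 6x + 5 = −6(2x + 3), which rearranges to 18x = −23, so x = −23/18.

-23/18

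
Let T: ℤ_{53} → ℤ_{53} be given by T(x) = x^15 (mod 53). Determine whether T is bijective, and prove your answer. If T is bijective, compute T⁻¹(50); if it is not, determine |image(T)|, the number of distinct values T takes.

Since 53 is prime, the nonzero elements of ℤ_{53} form a cyclic group of order 52.
As gcd(15, 52) = 1, raising to the 15th power is a bijection on this group: if u^15 ≡ v^15 then (uv^{−1})^15 = 1, and the only element of order dividing gcd(15, 52) = 1 is 1, so u = v.
With T(0) = 0 this makes T injective on all of ℤ_{53}, hence bijective (finite equal-size domain and codomain). In particular T is bijective.
Since T is bijective, we find the preimage of 50. The inverse of x ↦ x^15 on (ℤ_{53})^× is x ↦ x^7, because 15·7 = 105 = 2·52 + 1 ≡ 1 (mod 52) and x^{52} = 1 for x ≠ 0 (Fermat). So T⁻¹(50) = 50^7 mod 53.
Repeated squaring mod 53: 50^1 ≡ 50, 50^2 ≡ 50² = 2500 ≡ 9, 50^4 ≡ 9² = 81 ≡ 28. Since 7 = 4 + 2 + 1, 50^7 ≡ 28·9·50: 28·9 = 252 ≡ 40, then 40·50 = 2000 ≡ 39. So 50^7 ≡ 39 (mod 53).
Hence T⁻¹(50) = 39.

39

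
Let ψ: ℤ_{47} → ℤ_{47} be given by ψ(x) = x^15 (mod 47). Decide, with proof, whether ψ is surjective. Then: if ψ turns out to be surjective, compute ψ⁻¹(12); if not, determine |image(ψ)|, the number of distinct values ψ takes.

Since 47 is prime, the nonzero elements of ℤ_{47} form a cyclic group of order 46.
As gcd(15, 46) = 1, raising to the 15th power is a bijection on this group: if a^15 ≡ b^15 then (ab^{−1})^15 = 1, and the only element of order dividing gcd(15, 46) = 1 is 1, so a = b.
With ψ(0) = 0 this makes ψ injective on all of ℤ_{47}, hence bijective (finite equal-size domain and codomain). In particular ψ is surjective.
Since ψ is surjective, we find the preimage of 12. The inverse of x ↦ x^15 on (ℤ_{47})^× is x ↦ x^43, because 15·43 = 645 = 14·46 + 1 ≡ 1 (mod 46) and x^{46} = 1 for x ≠ 0 (Fermat). So ψ⁻¹(12) = 12^43 mod 47.
Repeated squaring mod 47: 12^1 ≡ 12, 12^2 ≡ 12² = 144 ≡ 3, 12^4 ≡ 3² = 9, 12^8 ≡ 9² = 81 ≡ 34, 12^16 ≡ 34² = 1156 ≡ 28, 12^32 ≡ 28² = 784 ≡ 32. Since 43 = 32 + 8 + 2 + 1, 12^43 ≡ 32·34·3·12: 32·34 = 1088 ≡ 7, then 7·3 = 21, then 21·12 = 252 ≡ 17. So 12^43 ≡ 17 (mod 47).
Hence ψ⁻¹(12) = 17.

17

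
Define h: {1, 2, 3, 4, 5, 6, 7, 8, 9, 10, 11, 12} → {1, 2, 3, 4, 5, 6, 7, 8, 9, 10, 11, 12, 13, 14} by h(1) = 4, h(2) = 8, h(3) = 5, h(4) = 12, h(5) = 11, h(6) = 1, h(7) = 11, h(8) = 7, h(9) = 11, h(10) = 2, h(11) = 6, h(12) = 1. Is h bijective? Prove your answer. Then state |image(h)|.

9

h(5) = 11 = h(7) with 5 ≠ 7, so h is not injective, hence not bijective.
The image of h is {1, 2, 4, 5, 6, 7, 8, 11, 12}, which has 9 elements.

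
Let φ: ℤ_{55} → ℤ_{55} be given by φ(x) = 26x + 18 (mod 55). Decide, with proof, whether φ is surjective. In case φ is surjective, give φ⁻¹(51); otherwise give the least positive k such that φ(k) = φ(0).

By definition, surjectivity means every element of the codomain has a preimage under φ.
Since gcd(26, 55) = 1, 26 is invertible modulo 55. Euclid's algorithm: 55 = 2·26 + 3, 26 = 8·3 + 2, 3 = 1·2 + 1; back-substituting gives 1 = 36·26 − 17·55, so 26⁻¹ ≡ 36 (mod 55).
For any y ∈ ℤ_{55}, x = 36(y − 18) mod 55 satisfies φ(x) = 26·36(y − 18) + 18 ≡ y (since 26·36 ≡ 1 mod 55). So every y has a preimage.
Therefore φ is surjective.
Since φ is surjective, we compute φ⁻¹(51): solve 26x + 18 ≡ 51 (mod 55), i.e. 26x ≡ 33 (mod 55).
Multiplying by 26⁻¹ = 36 gives x ≡ 36·33 = 1188 = 21·55 + 33 ≡ 33 (mod 55).
Check: φ(33) = 26·33 + 18 = 876 = 15·55 + 51 ≡ 51 (mod 55).

33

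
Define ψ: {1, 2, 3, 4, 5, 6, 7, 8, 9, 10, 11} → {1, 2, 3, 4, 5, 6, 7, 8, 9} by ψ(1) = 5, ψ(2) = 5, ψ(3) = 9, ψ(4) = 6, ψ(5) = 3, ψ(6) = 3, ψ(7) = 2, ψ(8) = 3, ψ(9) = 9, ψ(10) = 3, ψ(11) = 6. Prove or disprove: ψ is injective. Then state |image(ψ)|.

5

ψ(1) = 5 = ψ(2) with 1 ≠ 2, so ψ is not injective.
The image of ψ is {2, 3, 5, 6, 9}, which has 5 elements.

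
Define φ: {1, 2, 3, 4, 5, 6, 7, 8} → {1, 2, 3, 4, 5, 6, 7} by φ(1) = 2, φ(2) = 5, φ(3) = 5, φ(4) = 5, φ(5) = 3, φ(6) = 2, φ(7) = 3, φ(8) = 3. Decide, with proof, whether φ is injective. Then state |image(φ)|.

φ(2) = 5 = φ(3) with 2 ≠ 3, so φ is not injective.
The image of φ is {2, 3, 5}, which has 3 elements.

3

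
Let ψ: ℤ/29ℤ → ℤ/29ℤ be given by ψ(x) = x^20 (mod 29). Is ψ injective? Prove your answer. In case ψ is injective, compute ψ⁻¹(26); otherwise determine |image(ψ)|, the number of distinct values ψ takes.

8

ψ(2): Repeated squaring mod 29: 2^1 ≡ 2, 2^2 ≡ 2² = 4, 2^4 ≡ 4² = 16, 2^8 ≡ 16² = 256 ≡ 24, 2^16 ≡ 24² = 576 ≡ 25. Since 20 = 16 + 4, 2^20 ≡ 25·16: 25·16 = 400 ≡ 23. So 2^20 ≡ 23 (mod 29).
ψ(5): Repeated squaring mod 29: 5^1 ≡ 5, 5^2 ≡ 5² = 25, 5^4 ≡ 25² = 625 ≡ 16, 5^8 ≡ 16² = 256 ≡ 24, 5^16 ≡ 24² = 576 ≡ 25. Since 20 = 16 + 4, 5^20 ≡ 25·16: 25·16 = 400 ≡ 23. So 5^20 ≡ 23 (mod 29).
So ψ(2) = ψ(5) = 23 while 2 ≠ 5, thus ψ is not injective.
Since ψ is not injective, we determine |image(ψ)|. Computing x^20 mod 29 for each x (by repeated squaring, reducing mod 29 at every step), the values ψ(0), ψ(1), …, ψ(28) are: 0, 1, 23, 25, 7, 23, 24, 25, 16, 16, 7, 20, 1, 20, 24, 24, 20, 1, 20, 7, 16, 16, 25, 24, 23, 7, 25, 23, 1.
The distinct values are {0, 1, 7, 16, 20, 23, 24, 25}; there are 8 of them.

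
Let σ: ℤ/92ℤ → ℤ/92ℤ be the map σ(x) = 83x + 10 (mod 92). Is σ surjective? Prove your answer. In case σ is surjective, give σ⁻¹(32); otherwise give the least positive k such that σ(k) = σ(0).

Recall: σ is surjective if every y in the codomain equals σ(x) for some x in the domain.
Since gcd(83, 92) = 1, 83 is invertible modulo 92. Euclid's algorithm: 92 = 1·83 + 9, 83 = 9·9 + 2, 9 = 4·2 + 1; back-substituting gives 1 = 51·83 − 46·92, so 83⁻¹ ≡ 51 (mod 92).
Then y ↦ 51(y − 10) is a two-sided inverse to σ, so every y ∈ ℤ/92ℤ has a preimage.
Hence σ is surjective.
Since σ is surjective, we compute σ⁻¹(32): solve 83x + 10 ≡ 32 (mod 92), i.e. 83x ≡ 22 (mod 92).
Multiplying by 83⁻¹ = 51 gives x ≡ 51·22 = 1122 = 12·92 + 18 ≡ 18 (mod 92).
Check: σ(18) = 83·18 + 10 = 1504 = 16·92 + 32 ≡ 32 (mod 92).

18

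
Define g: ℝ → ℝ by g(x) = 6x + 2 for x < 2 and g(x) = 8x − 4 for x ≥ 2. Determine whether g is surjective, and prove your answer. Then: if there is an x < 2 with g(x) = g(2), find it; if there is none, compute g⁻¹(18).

Both pieces are strictly increasing (slopes 6 and 8), so each is injective on its own interval.
The left piece maps (−∞, 2) onto (−∞, 14); the right piece maps [2, ∞) onto [12, ∞).
The union (−∞, 14) ∪ [12, ∞) covers ℝ, so g is surjective.
For the follow-up: the images overlap, so an x < 2 with g(x) = g(2) exists. g(2) = 12; solving 6x + 2 = 12 for x < 2 gives x = (12 − 2)/6 = 5/3.

5/3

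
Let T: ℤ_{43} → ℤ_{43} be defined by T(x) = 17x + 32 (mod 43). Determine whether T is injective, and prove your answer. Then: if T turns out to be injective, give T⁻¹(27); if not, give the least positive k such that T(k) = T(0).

Recall that T is injective if T(u) = T(v) implies u = v.
If T(u) = T(v), then 17u ≡ 17v (mod 43). Because gcd(17, 43) = 1, we may cancel 17 to get u ≡ v (mod 43).
Hence T is injective.
We now compute 17⁻¹ mod 43 explicitly. Euclid's algorithm: 43 = 2·17 + 9, 17 = 1·9 + 8, 9 = 1·8 + 1; back-substituting gives 1 = 38·17 − 15·43, so 17⁻¹ ≡ 38 (mod 43).
Since T is injective, we find T⁻¹(27): we need 17x ≡ 27 − 32 ≡ 38 (mod 43). Using 17⁻¹ = 38: x ≡ 38·38 = 1444 = 33·43 + 25, so x = 25.
Check: T(25) = 17·25 + 32 = 457 = 10·43 + 27 ≡ 27 (mod 43).

25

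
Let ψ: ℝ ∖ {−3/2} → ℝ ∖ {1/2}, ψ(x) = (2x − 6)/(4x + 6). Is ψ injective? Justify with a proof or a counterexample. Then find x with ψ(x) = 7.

Suppose ψ(x_1) = ψ(x_2). Cross-multiplying: (2x_1 − 6)(4x_2 + 6) = (2x_2 − 6)(4x_1 + 6).
Expanding both sides and cancelling the symmetric terms leaves 36·(x_1 − x_2) = 0. Since 36 ≠ 0, x_1 = x_2. Thus ψ is injective.
Solving ψ(x) = 7: cross-multiplying gives 2x − 6 = 7(4x + 6), which rearranges to −26x = 48, so x = −24/13.

-24/13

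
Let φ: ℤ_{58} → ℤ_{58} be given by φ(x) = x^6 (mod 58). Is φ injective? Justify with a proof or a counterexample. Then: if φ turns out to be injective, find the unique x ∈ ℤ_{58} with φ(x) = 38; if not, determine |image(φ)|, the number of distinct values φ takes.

30

φ(28): Repeated squaring mod 58: 28^1 ≡ 28, 28^2 ≡ 28² = 784 ≡ 30, 28^4 ≡ 30² = 900 ≡ 30. Since 6 = 4 + 2, 28^6 ≡ 30·30: 30·30 = 900 ≡ 30. So 28^6 ≡ 30 (mod 58).
φ(30): Repeated squaring mod 58: 30^1 ≡ 30, 30^2 ≡ 30² = 900 ≡ 30, 30^4 ≡ 30² = 900 ≡ 30. Since 6 = 4 + 2, 30^6 ≡ 30·30: 30·30 = 900 ≡ 30. So 30^6 ≡ 30 (mod 58).
So φ(28) = φ(30) = 30 while 28 ≠ 30, hence φ is not injective.
Since φ is not injective, we determine |image(φ)|. Computing x^6 mod 58 for each x (by repeated squaring, reducing mod 58 at every step), the values φ(0), φ(1), …, φ(57) are: 0, 1, 6, 33, 36, 23, 24, 25, 42, 45, 22, 9, 28, 49, 34, 5, 20, 57, 38, 51, 16, 13, 54, 53, 52, 7, 4, 35, 30, 29, 30, 35, 4, 7, 52, 53, 54, 13, 16, 51, 38, 57, 20, 5, 34, 49, 28, 9, 22, 45, 42, 25, 24, 23, 36, 33, 6, 1.
The distinct values are {0, 1, 4, 5, 6, 7, 9, 13, 16, 20, 22, 23, 24, 25, 28, 29, 30, 33, 34, 35, 36, 38, 42, 45, 49, 51, 52, 53, 54, 57}; there are 30 of them.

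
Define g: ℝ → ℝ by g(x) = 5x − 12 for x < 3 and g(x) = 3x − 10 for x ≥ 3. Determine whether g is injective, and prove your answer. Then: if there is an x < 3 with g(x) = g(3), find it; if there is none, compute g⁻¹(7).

Both pieces are strictly increasing (slopes 5 and 3), so each is injective on its own interval.
The left piece maps (−∞, 3) onto (−∞, 3); the right piece maps [3, ∞) onto [−1, ∞).
These images overlap. In particular g(3) = −1 (right piece), and solving 5x − 12 = −1 on the left piece gives x = 11/5 < 3.
So g(11/5) = g(3) with 11/5 ≠ 3, and g is not injective. This x = 11/5 is the requested value below 3.

11/5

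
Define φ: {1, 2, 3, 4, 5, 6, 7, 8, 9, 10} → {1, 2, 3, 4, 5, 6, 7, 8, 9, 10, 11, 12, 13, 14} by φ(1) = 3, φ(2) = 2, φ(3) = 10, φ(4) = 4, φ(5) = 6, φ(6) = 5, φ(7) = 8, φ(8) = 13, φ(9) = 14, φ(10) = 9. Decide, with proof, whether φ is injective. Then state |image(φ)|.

10

The values φ(1), …, φ(10) are 3, 2, 10, 4, 6, 5, 8, 13, 14, 9 — all distinct.
So φ(s) = φ(t) only when s = t, and φ is injective.
The image of φ is {2, 3, 4, 5, 6, 8, 9, 10, 13, 14}, which has 10 elements.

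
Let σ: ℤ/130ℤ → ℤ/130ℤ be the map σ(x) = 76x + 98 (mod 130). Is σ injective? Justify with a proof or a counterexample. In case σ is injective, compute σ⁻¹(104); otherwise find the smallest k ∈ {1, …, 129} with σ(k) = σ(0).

We have gcd(76, 130) = 2 > 1. Taking x_1 = 0 and x_2 = 65: σ(0) = 98 and σ(65) = 76·65 + 98 = 5038 ≡ 98 (mod 130).
So σ(0) = σ(65) while 0 ≠ 65, thus σ is not injective.
Since σ is not injective, we find the least positive k with σ(k) = σ(0): this means 76k ≡ 0 (mod 130), i.e. 130 ∣ 76k. Since gcd(76, 130) = 2, dividing through by 2 this holds exactly when 65 ∣ 38k, and as gcd(38, 65) = 1, exactly when 65 ∣ k.
The smallest positive such k is 65.

65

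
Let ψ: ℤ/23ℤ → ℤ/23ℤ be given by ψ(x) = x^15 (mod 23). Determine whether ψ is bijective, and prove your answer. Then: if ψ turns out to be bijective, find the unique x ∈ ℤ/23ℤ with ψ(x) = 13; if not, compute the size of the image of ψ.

Since 23 is prime, the nonzero elements of ℤ/23ℤ form a cyclic group of order 22.
As gcd(15, 22) = 1, raising to the 15th power is a bijection on this group: if s^15 ≡ t^15 then (st^{−1})^15 = 1, and the only element of order dividing gcd(15, 22) = 1 is 1, so s = t.
With ψ(0) = 0 this makes ψ injective on all of ℤ/23ℤ, hence bijective (finite equal-size domain and codomain). In particular ψ is bijective.
Since ψ is bijective, we find the preimage of 13. The inverse of x ↦ x^15 on (ℤ/23ℤ)^× is x ↦ x^3, because 15·3 = 45 = 2·22 + 1 ≡ 1 (mod 22) and x^{22} = 1 for x ≠ 0 (Fermat). So ψ⁻¹(13) = 13^3 mod 23.
Repeated squaring mod 23: 13^1 ≡ 13, 13^2 ≡ 13² = 169 ≡ 8. Since 3 = 2 + 1, 13^3 ≡ 8·13: 8·13 = 104 ≡ 12. So 13^3 ≡ 12 (mod 23).
Hence ψ⁻¹(13) = 12.

12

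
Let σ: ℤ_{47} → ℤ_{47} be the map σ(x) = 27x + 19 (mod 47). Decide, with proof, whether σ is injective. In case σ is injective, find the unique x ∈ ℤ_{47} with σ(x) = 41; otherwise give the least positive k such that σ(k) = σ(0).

13

Suppose σ(x_1) = σ(x_2) in ℤ_{47}. Then 27x_1 + 19 ≡ 27x_2 + 19 (mod 47), thus 27(x_1 − x_2) ≡ 0 (mod 47).
Since gcd(27, 47) = 1, 27 is invertible modulo 47, thus x_1 − x_2 ≡ 0 (mod 47), i.e. x_1 = x_2.
Hence σ is injective.
We now compute 27⁻¹ mod 47 explicitly. Euclid's algorithm: 47 = 1·27 + 20, 27 = 1·20 + 7, 20 = 2·7 + 6, 7 = 1·6 + 1; back-substituting gives 1 = 7·27 − 4·47, so 27⁻¹ ≡ 7 (mod 47).
Since σ is injective, we compute σ⁻¹(41): solve 27x + 19 ≡ 41 (mod 47), i.e. 27x ≡ 22 (mod 47).
Multiplying by 27⁻¹ = 7 gives x ≡ 7·22 = 154 = 3·47 + 13 ≡ 13 (mod 47).
Check: σ(13) = 27·13 + 19 = 370 = 7·47 + 41 ≡ 41 (mod 47).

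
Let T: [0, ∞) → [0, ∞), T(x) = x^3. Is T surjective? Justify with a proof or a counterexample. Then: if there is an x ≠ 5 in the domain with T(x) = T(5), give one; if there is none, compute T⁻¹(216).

For any y ∈ [0, ∞), x = y^{1/3} ∈ [0, ∞) gives T(x) = y, so T is surjective.
Since x ↦ x^3 is strictly increasing on [0, ∞), it is injective there, so no x ≠ 5 in the domain has T(x) = T(5). We therefore compute T⁻¹(216) = 216^{1/3} = 6 (indeed 6^3 = 216).

6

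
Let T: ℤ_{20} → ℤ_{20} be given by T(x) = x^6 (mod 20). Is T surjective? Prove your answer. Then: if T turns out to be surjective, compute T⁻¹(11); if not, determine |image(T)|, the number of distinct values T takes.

T(4): Repeated squaring mod 20: 4^1 ≡ 4, 4^2 ≡ 4² = 16, 4^4 ≡ 16² = 256 ≡ 16. Since 6 = 4 + 2, 4^6 ≡ 16·16: 16·16 = 256 ≡ 16. So 4^6 ≡ 16 (mod 20).
T(6): Repeated squaring mod 20: 6^1 ≡ 6, 6^2 ≡ 6² = 36 ≡ 16, 6^4 ≡ 16² = 256 ≡ 16. Since 6 = 4 + 2, 6^6 ≡ 16·16: 16·16 = 256 ≡ 16. So 6^6 ≡ 16 (mod 20).
So T(4) = T(6) = 16 while 4 ≠ 6, hence T is not injective.
A non-injective map from the 20-element set ℤ_{20} to itself takes at most 19 distinct values, so it cannot be surjective. Thus T is not surjective.
Since T is not surjective, we determine |image(T)|. Computing x^6 mod 20 for each x (by repeated squaring, reducing mod 20 at every step), the values T(0), T(1), …, T(19) are: 0, 1, 4, 9, 16, 5, 16, 9, 4, 1, 0, 1, 4, 9, 16, 5, 16, 9, 4, 1.
The distinct values are {0, 1, 4, 5, 9, 16}; there are 6 of them.

6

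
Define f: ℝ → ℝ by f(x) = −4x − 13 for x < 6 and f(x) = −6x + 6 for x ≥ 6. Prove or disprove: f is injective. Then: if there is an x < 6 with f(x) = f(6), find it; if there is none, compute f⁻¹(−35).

17/4

Both pieces are strictly decreasing (slopes −4 and −6), so each is injective on its own interval.
The left piece maps (−∞, 6) onto (−37, ∞); the right piece maps [6, ∞) onto (−∞, −30].
These images overlap. In particular f(6) = −30 (right piece), and solving −4x − 13 = −30 on the left piece gives x = 17/4 < 6.
So f(17/4) = f(6) with 17/4 ≠ 6, and f is not injective. This x = 17/4 is the requested value below 6.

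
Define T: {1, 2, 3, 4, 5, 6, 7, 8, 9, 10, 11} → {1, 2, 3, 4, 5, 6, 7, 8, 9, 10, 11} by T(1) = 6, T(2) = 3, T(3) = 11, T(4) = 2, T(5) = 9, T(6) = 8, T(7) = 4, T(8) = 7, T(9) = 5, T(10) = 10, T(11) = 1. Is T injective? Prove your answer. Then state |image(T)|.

The values T(1), …, T(11) are 6, 3, 11, 2, 9, 8, 4, 7, 5, 10, 1 — all distinct.
So T(x_1) = T(x_2) only when x_1 = x_2, and T is injective.
The image of T is {1, 2, 3, 4, 5, 6, 7, 8, 9, 10, 11}, which has 11 elements.

11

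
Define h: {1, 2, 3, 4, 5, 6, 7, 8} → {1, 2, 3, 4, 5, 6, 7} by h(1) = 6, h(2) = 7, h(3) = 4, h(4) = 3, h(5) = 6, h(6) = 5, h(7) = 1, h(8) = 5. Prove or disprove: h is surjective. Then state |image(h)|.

6

No element maps to 2, so h is not surjective.
The image of h is {1, 3, 4, 5, 6, 7}, which has 6 elements.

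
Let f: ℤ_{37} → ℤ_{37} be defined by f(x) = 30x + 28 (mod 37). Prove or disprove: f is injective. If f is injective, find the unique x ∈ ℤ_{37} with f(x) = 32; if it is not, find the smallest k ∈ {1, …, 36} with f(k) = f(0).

10

If f(u) = f(v), then 30u ≡ 30v (mod 37). Because gcd(30, 37) = 1, we may cancel 30 to get u ≡ v (mod 37).
Thus f is injective.
We now compute 30⁻¹ mod 37 explicitly. Euclid's algorithm: 37 = 1·30 + 7, 30 = 4·7 + 2, 7 = 3·2 + 1; back-substituting gives 1 = 21·30 − 17·37, so 30⁻¹ ≡ 21 (mod 37).
Since f is injective, we find f⁻¹(32): we need 30x ≡ 32 − 28 ≡ 4 (mod 37). Using 30⁻¹ = 21: x ≡ 21·4 = 84 = 2·37 + 10, so x = 10.
Check: f(10) = 30·10 + 28 = 328 = 8·37 + 32 ≡ 32 (mod 37).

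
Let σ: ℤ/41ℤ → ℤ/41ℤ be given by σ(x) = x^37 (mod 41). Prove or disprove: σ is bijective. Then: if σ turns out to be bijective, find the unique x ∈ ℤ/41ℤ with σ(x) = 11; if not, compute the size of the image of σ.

7

Since 41 is prime, the nonzero elements of ℤ/41ℤ form a cyclic group of order 40.
As gcd(37, 40) = 1, raising to the 37th power is a bijection on this group: if x_1^37 ≡ x_2^37 then (x_1x_2^{−1})^37 = 1, and the only element of order dividing gcd(37, 40) = 1 is 1, so x_1 = x_2.
With σ(0) = 0 this makes σ injective on all of ℤ/41ℤ, hence bijective (finite equal-size domain and codomain). In particular σ is bijective.
Since σ is bijective, we find the preimage of 11. The inverse of x ↦ x^37 on (ℤ/41ℤ)^× is x ↦ x^13, because 37·13 = 481 = 12·40 + 1 ≡ 1 (mod 40) and x^{40} = 1 for x ≠ 0 (Fermat). So σ⁻¹(11) = 11^13 mod 41.
Repeated squaring mod 41: 11^1 ≡ 11, 11^2 ≡ 11² = 121 ≡ 39, 11^4 ≡ 39² = 1521 ≡ 4, 11^8 ≡ 4² = 16. Since 13 = 8 + 4 + 1, 11^13 ≡ 16·4·11: 16·4 = 64 ≡ 23, then 23·11 = 253 ≡ 7. So 11^13 ≡ 7 (mod 41).
Hence σ⁻¹(11) = 7.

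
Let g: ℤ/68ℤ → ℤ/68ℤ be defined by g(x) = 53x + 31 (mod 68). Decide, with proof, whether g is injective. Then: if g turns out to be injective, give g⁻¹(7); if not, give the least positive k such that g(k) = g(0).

56

Suppose g(a) = g(b) in ℤ/68ℤ. Then 53a + 31 ≡ 53b + 31 (mod 68), therefore 53(a − b) ≡ 0 (mod 68).
Since gcd(53, 68) = 1, 53 is invertible modulo 68, so a − b ≡ 0 (mod 68), i.e. a = b.
Thus g is injective.
We now compute 53⁻¹ mod 68 explicitly. Euclid's algorithm: 68 = 1·53 + 15, 53 = 3·15 + 8, 15 = 1·8 + 7, 8 = 1·7 + 1; back-substituting gives 1 = 9·53 − 7·68, so 53⁻¹ ≡ 9 (mod 68).
Since g is injective, we compute g⁻¹(7): solve 53x + 31 ≡ 7 (mod 68), i.e. 53x ≡ 44 (mod 68).
Multiplying by 53⁻¹ = 9 gives x ≡ 9·44 = 396 = 5·68 + 56 ≡ 56 (mod 68).
Check: g(56) = 53·56 + 31 = 2999 = 44·68 + 7 ≡ 7 (mod 68).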